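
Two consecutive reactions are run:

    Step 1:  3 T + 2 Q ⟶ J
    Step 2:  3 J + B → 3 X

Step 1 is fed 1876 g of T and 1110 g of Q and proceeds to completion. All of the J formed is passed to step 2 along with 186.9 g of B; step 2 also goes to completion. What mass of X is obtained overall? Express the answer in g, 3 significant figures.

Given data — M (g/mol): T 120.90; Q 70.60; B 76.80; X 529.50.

2740 g

Step 1:
n(T) = 1876 / 120.90 = 15.52 mol
n(Q) = 1110 / 70.60 = 15.72 mol
n/ν for T = 15.52/3 = 5.173
n/ν for Q = 15.72/2 = 7.860
Smallest n/ν is T → limiting reagent.
n(J) produced = (1/3) × 15.52 = 5.173 mol
Step 2:
n(J) available = 5.173 mol
n(B) = 186.9 / 76.80 = 2.434 mol
n/ν for J = 5.173/3 = 1.724
n/ν for B = 2.434/1 = 2.434
Smallest n/ν is J → limiting reagent.
n(X) = (3/3) × 5.173 = 5.173 mol
mass = 5.173 × 529.50 = 2739 g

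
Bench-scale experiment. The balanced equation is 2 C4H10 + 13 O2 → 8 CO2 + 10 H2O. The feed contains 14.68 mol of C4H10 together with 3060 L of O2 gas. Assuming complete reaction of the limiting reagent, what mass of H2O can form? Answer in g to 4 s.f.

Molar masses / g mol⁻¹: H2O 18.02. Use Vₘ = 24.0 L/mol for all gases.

n(C4H10) = 14.68 mol
n(O2) = 3060 / 24.0 = 127.5 mol
n/ν → C4H10: 7.340, O2: 9.808; C4H10 is limiting.
n(H2O) = (10/2) × 14.68 = 73.40 mol
mass = 73.40 × 18.02 = 1323 g

1323 g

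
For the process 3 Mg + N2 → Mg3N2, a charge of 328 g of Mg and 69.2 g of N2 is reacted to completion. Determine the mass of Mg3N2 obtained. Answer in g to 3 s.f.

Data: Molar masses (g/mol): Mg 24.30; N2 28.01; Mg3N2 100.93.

249 g

n(Mg) = 328.0 / 24.30 = 13.50 mol
n(N2) = 69.20 / 28.01 = 2.471 mol
n/ν for Mg = 13.50/3 = 4.500
n/ν for N2 = 2.471/1 = 2.471
Smallest n/ν is N2 → limiting reagent.
n(Mg3N2) = (1/1) × 2.471 = 2.471 mol
mass = 2.471 × 100.93 = 249.4 g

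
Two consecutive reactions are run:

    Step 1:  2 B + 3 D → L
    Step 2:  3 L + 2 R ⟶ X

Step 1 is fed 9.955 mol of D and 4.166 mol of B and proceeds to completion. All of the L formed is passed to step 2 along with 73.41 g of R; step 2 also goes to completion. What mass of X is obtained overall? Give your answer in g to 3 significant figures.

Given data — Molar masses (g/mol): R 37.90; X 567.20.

Step 1:
n(D) = 9.955 mol
n(B) = 4.166 mol
n/ν for D = 9.955/3 = 3.318
n/ν for B = 4.166/2 = 2.083
Smallest n/ν is B → limiting reagent.
n(L) produced = (1/2) × 4.166 = 2.083 mol
Step 2:
n(L) available = 2.083 mol
n(R) = 73.41 / 37.90 = 1.937 mol
n/ν for L = 2.083/3 = 0.6943
n/ν for R = 1.937/2 = 0.9685
Smallest n/ν is L → limiting reagent.
n(X) = (1/3) × 2.083 = 0.6943 mol
mass = 0.6943 × 567.20 = 393.8 g

394 g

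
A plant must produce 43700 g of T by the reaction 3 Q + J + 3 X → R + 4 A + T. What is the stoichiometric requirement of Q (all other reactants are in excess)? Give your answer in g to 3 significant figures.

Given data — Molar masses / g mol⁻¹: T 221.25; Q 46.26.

27400 g

n(T) = 43700 / 221.25 = 197.5 mol
n(Q) = (3/1) × 197.5 = 592.5 mol
mass = 592.5 × 46.26 = 27410 g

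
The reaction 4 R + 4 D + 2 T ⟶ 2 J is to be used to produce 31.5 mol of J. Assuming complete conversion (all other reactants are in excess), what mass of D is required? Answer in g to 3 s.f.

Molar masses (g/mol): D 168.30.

10600 g

n(J) = 31.50 mol
n(D) = (4/2) × 31.50 = 63.00 mol
mass = 63.00 × 168.30 = 10600 g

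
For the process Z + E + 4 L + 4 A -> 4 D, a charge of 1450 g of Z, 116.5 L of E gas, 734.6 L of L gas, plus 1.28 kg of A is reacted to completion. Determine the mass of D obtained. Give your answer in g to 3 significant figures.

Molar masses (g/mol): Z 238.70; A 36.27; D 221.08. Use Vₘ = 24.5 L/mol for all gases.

n(Z) = 1450 / 238.70 = 6.075 mol
n(E) = 116.5 / 24.5 = 4.755 mol
n(L) = 734.6 / 24.5 = 29.98 mol
n(A) = 1.280×1000 / 36.27 = 35.29 mol
n/ν for Z = 6.075/1 = 6.075
n/ν for E = 4.755/1 = 4.755
n/ν for L = 29.98/4 = 7.495
n/ν for A = 35.29/4 = 8.823
Smallest n/ν is E → limiting reagent.
n(D) = (4/1) × 4.755 = 19.02 mol
mass = 19.02 × 221.08 = 4205 g

4210 g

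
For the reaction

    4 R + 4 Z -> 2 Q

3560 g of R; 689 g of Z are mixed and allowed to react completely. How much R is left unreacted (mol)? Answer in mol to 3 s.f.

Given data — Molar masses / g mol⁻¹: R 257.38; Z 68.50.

n(R) = 3560 / 257.38 = 13.83 mol
n(Z) = 689.0 / 68.50 = 10.06 mol
n/ν for R = 13.83/4 = 3.458
n/ν for Z = 10.06/4 = 2.515
Smallest n/ν is Z → limiting reagent.
R consumed = (4/4) × 10.06 = 10.06 mol
R remaining = 13.83 − 10.06 = 3.770 mol

3.77 mol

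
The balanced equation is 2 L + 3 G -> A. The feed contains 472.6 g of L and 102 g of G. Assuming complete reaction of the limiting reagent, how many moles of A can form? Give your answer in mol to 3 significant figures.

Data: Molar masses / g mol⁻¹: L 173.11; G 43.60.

n(L) = 472.6 / 173.11 = 2.730 mol
n(G) = 102.0 / 43.60 = 2.339 mol
n/ν for L = 2.730/2 = 1.365
n/ν for G = 2.339/3 = 0.7797
Smallest n/ν is G → limiting reagent.
n(A) = (1/3) × 2.339 = 0.7797 mol

0.780 mol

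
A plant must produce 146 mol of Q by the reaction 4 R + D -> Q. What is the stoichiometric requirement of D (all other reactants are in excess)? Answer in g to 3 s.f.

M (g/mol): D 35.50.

5180 g

n(Q) = 146.0 mol
n(D) = (1/1) × 146.0 = 146.0 mol
mass = 146.0 × 35.50 = 5183 g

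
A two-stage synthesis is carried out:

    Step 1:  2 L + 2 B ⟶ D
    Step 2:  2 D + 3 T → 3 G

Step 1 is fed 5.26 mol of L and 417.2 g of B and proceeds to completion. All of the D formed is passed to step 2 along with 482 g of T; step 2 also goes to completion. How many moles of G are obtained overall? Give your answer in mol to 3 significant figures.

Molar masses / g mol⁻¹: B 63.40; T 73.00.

3.95 mol

Step 1:
n(L) = 5.260 mol
n(B) = 417.2 / 63.40 = 6.580 mol
n/ν for L = 5.260/2 = 2.630
n/ν for B = 6.580/2 = 3.290
Smallest n/ν is L → limiting reagent.
n(D) produced = (1/2) × 5.260 = 2.630 mol
Step 2:
n(D) available = 2.630 mol
n(T) = 482.0 / 73.00 = 6.603 mol
n/ν for D = 2.630/2 = 1.315
n/ν for T = 6.603/3 = 2.201
Smallest n/ν is D → limiting reagent.
n(G) = (3/2) × 2.630 = 3.945 mol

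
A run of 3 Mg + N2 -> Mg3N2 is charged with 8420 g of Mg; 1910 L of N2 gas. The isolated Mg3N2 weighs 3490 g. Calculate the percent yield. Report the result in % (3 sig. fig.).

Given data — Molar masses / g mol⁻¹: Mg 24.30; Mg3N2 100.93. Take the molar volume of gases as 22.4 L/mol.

40.6 %

n(Mg) = 8420 / 24.30 = 346.5 mol
n(N2) = 1910 / 22.4 = 85.27 mol
n/ν for Mg = 346.5/3 = 115.5
n/ν for N2 = 85.27/1 = 85.27
Smallest n/ν is N2 → limiting reagent.
theoretical n(Mg3N2) = (1/1) × 85.27 = 85.27 mol → 8606 g
% yield = 3490 / 8606 × 100 = 40.55 %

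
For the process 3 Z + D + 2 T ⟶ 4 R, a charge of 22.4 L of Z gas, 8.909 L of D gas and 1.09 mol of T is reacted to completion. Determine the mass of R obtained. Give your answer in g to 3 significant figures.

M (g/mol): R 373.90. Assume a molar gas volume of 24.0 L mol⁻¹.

465 g

n(Z) = 22.40 / 24.0 = 0.9333 mol
n(D) = 8.909 / 24.0 = 0.3712 mol
n(T) = 1.090 mol
n/ν for Z = 0.9333/3 = 0.3111
n/ν for D = 0.3712/1 = 0.3712
n/ν for T = 1.090/2 = 0.5450
Smallest n/ν is Z → limiting reagent.
n(R) = (4/3) × 0.9333 = 1.244 mol
mass = 1.244 × 373.90 = 465.1 g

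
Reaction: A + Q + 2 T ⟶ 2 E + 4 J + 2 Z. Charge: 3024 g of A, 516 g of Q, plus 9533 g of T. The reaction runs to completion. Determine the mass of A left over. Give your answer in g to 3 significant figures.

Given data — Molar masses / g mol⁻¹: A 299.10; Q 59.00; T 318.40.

n(A) = 3024 / 299.10 = 10.11 mol
n(Q) = 516.0 / 59.00 = 8.746 mol
n(T) = 9533 / 318.40 = 29.94 mol
n/ν for A = 10.11/1 = 10.11
n/ν for Q = 8.746/1 = 8.746
n/ν for T = 29.94/2 = 14.97
Smallest n/ν is Q → limiting reagent.
A consumed = (1/1) × 8.746 = 8.746 mol
A remaining = 10.11 − 8.746 = 1.364 mol
mass = 1.364 × 299.10 = 408.0 g

408 g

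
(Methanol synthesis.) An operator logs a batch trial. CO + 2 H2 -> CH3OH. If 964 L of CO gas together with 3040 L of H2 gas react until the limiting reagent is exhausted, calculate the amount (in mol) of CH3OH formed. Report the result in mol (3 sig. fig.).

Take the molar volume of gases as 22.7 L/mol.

42.5 mol

n(CO) = 964.0 / 22.7 = 42.47 mol
n(H2) = 3040 / 22.7 = 133.9 mol
n/ν for CO = 42.47/1 = 42.47
n/ν for H2 = 133.9/2 = 66.95
Smallest n/ν is CO → limiting reagent.
n(CH3OH) = (1/1) × 42.47 = 42.47 mol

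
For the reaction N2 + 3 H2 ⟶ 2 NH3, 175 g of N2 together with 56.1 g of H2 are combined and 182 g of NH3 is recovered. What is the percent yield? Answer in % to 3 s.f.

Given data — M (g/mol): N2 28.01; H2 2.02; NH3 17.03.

n(N2) = 175.0 / 28.01 = 6.248 mol
n(H2) = 56.10 / 2.02 = 27.77 mol
n/ν → N2: 6.248, H2: 9.257; N2 is limiting.
theoretical n(NH3) = (2/1) × 6.248 = 12.50 mol → 212.9 g
% yield = 182 / 212.9 × 100 = 85.49 %

85.5 %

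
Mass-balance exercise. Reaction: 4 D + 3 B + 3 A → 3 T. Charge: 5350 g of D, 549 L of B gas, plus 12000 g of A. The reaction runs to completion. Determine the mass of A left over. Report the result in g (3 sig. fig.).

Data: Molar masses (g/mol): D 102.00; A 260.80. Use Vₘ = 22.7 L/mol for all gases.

n(D) = 5350 / 102.00 = 52.45 mol
n(B) = 549.0 / 22.7 = 24.19 mol
n(A) = 12000 / 260.80 = 46.01 mol
n/ν → D: 13.11, B: 8.063, A: 15.34; B is limiting.
A consumed = (3/3) × 24.19 = 24.19 mol
A remaining = 46.01 − 24.19 = 21.82 mol
mass = 21.82 × 260.80 = 5691 g

5690 g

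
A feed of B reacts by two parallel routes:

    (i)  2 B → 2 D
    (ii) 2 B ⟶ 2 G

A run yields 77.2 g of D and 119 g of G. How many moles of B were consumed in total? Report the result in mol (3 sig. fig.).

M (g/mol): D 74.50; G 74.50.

2.63 mol

n(D) = 77.2 / 74.50 = 1.036 mol
n(G) = 119 / 74.50 = 1.597 mol
n(B) via (i) = (2/2)×1.036 = 1.036 mol
n(B) via (ii) = (2/2)×1.597 = 1.597 mol
total n(B) = 1.036 + 1.597 = 2.633 mol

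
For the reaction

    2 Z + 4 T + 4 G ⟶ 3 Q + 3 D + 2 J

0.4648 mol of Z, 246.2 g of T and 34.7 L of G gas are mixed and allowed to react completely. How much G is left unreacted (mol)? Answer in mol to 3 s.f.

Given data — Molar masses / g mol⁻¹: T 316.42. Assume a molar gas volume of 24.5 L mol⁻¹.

n(Z) = 0.4648 mol
n(T) = 246.2 / 316.42 = 0.7781 mol
n(G) = 34.70 / 24.5 = 1.416 mol
n/ν for Z = 0.4648/2 = 0.2324
n/ν for T = 0.7781/4 = 0.1945
n/ν for G = 1.416/4 = 0.3540
Smallest n/ν is T → limiting reagent.
G consumed = (4/4) × 0.7781 = 0.7781 mol
G remaining = 1.416 − 0.7781 = 0.6379 mol

0.638 mol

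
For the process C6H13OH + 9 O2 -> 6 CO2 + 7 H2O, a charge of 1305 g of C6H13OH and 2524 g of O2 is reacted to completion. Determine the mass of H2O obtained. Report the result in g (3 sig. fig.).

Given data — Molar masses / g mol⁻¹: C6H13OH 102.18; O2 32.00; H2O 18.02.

n(C6H13OH) = 1305 / 102.18 = 12.77 mol
n(O2) = 2524 / 32.00 = 78.88 mol
n/ν for C6H13OH = 12.77/1 = 12.77
n/ν for O2 = 78.88/9 = 8.764
Smallest n/ν is O2 → limiting reagent.
n(H2O) = (7/9) × 78.88 = 61.35 mol
mass = 61.35 × 18.02 = 1106 g

1110 g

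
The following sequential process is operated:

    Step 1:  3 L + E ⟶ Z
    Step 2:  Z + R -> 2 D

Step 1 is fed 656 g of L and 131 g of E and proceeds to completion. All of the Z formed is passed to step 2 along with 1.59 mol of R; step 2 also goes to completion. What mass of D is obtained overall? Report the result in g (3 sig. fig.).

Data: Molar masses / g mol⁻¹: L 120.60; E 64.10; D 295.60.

Step 1:
n(L) = 656.0 / 120.60 = 5.439 mol
n(E) = 131.0 / 64.10 = 2.044 mol
n/ν for L = 5.439/3 = 1.813
n/ν for E = 2.044/1 = 2.044
Smallest n/ν is L → limiting reagent.
n(Z) produced = (1/3) × 5.439 = 1.813 mol
Step 2:
n(Z) available = 1.813 mol
n(R) = 1.590 mol
n/ν for Z = 1.813/1 = 1.813
n/ν for R = 1.590/1 = 1.590
Smallest n/ν is R → limiting reagent.
n(D) = (2/1) × 1.590 = 3.180 mol
mass = 3.180 × 295.60 = 940.0 g

940 g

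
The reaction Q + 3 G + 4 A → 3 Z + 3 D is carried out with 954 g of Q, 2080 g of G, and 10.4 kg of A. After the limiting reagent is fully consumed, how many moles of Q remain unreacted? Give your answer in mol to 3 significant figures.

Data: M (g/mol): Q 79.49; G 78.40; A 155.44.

3.16 mol

n(Q) = 954.0 / 79.49 = 12.00 mol
n(G) = 2080 / 78.40 = 26.53 mol
n(A) = 10.40×1000 / 155.44 = 66.91 mol
n/ν → Q: 12.00, G: 8.843, A: 16.73; G is limiting.
Q consumed = (1/3) × 26.53 = 8.843 mol
Q remaining = 12.00 − 8.843 = 3.157 mol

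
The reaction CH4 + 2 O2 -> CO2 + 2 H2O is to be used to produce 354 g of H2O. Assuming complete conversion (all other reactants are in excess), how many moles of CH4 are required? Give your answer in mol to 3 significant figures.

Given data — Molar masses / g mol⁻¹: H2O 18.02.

n(H2O) = 354 / 18.02 = 19.64 mol
n(CH4) = (1/2) × 19.64 = 9.820 mol

9.82 mol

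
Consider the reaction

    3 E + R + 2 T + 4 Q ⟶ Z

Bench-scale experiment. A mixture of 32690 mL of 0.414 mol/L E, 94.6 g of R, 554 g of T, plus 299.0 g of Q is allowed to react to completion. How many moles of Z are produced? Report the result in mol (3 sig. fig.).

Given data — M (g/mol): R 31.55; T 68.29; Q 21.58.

3.00 mol

n(E) = 0.414 × 32690/1000 = 13.53 mol
n(R) = 94.60 / 31.55 = 2.998 mol
n(T) = 554.0 / 68.29 = 8.112 mol
n(Q) = 299.0 / 21.58 = 13.86 mol
n/ν for E = 13.53/3 = 4.510
n/ν for R = 2.998/1 = 2.998
n/ν for T = 8.112/2 = 4.056
n/ν for Q = 13.86/4 = 3.465
Smallest n/ν is R → limiting reagent.
n(Z) = (1/1) × 2.998 = 2.998 mol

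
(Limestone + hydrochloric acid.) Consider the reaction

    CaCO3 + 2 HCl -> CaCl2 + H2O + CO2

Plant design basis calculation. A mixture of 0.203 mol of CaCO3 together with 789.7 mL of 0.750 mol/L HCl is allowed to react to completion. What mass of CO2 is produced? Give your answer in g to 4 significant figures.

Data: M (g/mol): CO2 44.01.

8.934 g

n(CaCO3) = 0.2030 mol
n(HCl) = 0.750 × 789.7/1000 = 0.5923 mol
n/ν for CaCO3 = 0.2030/1 = 0.2030
n/ν for HCl = 0.5923/2 = 0.2962
Smallest n/ν is CaCO3 → limiting reagent.
n(CO2) = (1/1) × 0.2030 = 0.2030 mol
mass = 0.2030 × 44.01 = 8.934 g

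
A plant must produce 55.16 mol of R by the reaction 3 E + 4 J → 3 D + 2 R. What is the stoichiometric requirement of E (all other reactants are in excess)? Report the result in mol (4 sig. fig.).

82.74 mol

n(R) = 55.16 mol
n(E) = (3/2) × 55.16 = 82.74 mol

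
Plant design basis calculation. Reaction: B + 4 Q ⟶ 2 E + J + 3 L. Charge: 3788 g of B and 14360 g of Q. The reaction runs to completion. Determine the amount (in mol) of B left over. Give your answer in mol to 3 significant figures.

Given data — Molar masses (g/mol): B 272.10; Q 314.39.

2.50 mol

n(B) = 3788 / 272.10 = 13.92 mol
n(Q) = 14360 / 314.39 = 45.68 mol
n/ν → B: 13.92, Q: 11.42; Q is limiting.
B consumed = (1/4) × 45.68 = 11.42 mol
B remaining = 13.92 − 11.42 = 2.500 mol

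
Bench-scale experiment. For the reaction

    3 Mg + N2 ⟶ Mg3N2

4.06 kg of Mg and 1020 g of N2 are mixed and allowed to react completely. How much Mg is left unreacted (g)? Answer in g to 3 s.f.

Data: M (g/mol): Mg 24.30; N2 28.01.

n(Mg) = 4.060×1000 / 24.30 = 167.1 mol
n(N2) = 1020 / 28.01 = 36.42 mol
n/ν for Mg = 167.1/3 = 55.70
n/ν for N2 = 36.42/1 = 36.42
Smallest n/ν is N2 → limiting reagent.
Mg consumed = (3/1) × 36.42 = 109.3 mol
Mg remaining = 167.1 − 109.3 = 57.80 mol
mass = 57.80 × 24.30 = 1405 g

1410 g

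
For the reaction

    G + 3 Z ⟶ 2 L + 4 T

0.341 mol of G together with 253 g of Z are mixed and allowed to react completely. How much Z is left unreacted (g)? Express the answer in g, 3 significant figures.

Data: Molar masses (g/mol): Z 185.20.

63.5 g

n(G) = 0.3410 mol
n(Z) = 253.0 / 185.20 = 1.366 mol
n/ν for G = 0.3410/1 = 0.3410
n/ν for Z = 1.366/3 = 0.4553
Smallest n/ν is G → limiting reagent.
Z consumed = (3/1) × 0.3410 = 1.023 mol
Z remaining = 1.366 − 1.023 = 0.3430 mol
mass = 0.3430 × 185.20 = 63.52 g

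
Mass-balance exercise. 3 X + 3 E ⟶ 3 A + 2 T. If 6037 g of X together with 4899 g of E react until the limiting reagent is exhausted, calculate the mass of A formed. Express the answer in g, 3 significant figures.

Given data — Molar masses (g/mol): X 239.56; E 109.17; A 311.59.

n(X) = 6037 / 239.56 = 25.20 mol
n(E) = 4899 / 109.17 = 44.87 mol
n/ν for X = 25.20/3 = 8.400
n/ν for E = 44.87/3 = 14.96
Smallest n/ν is X → limiting reagent.
n(A) = (3/3) × 25.20 = 25.20 mol
mass = 25.20 × 311.59 = 7852 g

7850 g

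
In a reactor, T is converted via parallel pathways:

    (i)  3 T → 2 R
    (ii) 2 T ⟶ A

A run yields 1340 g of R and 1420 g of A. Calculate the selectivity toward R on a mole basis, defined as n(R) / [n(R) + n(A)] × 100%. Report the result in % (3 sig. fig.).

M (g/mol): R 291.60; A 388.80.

n(R) = 1340 / 291.60 = 4.595 mol
n(A) = 1420 / 388.80 = 3.652 mol
selectivity = 4.595/(4.595+3.652) × 100 = 55.72 %

55.7 %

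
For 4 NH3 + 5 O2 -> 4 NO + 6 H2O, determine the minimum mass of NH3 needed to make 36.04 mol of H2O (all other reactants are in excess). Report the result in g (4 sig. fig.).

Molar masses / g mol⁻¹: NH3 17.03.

409.2 g

n(H2O) = 36.04 mol
n(NH3) = (4/6) × 36.04 = 24.03 mol
mass = 24.03 × 17.03 = 409.2 g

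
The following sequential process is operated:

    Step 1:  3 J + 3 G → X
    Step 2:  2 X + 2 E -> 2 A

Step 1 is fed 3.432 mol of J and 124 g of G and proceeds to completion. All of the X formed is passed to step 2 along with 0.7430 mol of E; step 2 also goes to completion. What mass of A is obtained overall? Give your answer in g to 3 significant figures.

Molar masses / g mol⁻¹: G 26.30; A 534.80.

397 g

Step 1:
n(J) = 3.432 mol
n(G) = 124.0 / 26.30 = 4.715 mol
n/ν for J = 3.432/3 = 1.144
n/ν for G = 4.715/3 = 1.572
Smallest n/ν is J → limiting reagent.
n(X) produced = (1/3) × 3.432 = 1.144 mol
Step 2:
n(X) available = 1.144 mol
n(E) = 0.7430 mol
n/ν for X = 1.144/2 = 0.5720
n/ν for E = 0.7430/2 = 0.3715
Smallest n/ν is E → limiting reagent.
n(A) = (2/2) × 0.7430 = 0.7430 mol
mass = 0.7430 × 534.80 = 397.4 g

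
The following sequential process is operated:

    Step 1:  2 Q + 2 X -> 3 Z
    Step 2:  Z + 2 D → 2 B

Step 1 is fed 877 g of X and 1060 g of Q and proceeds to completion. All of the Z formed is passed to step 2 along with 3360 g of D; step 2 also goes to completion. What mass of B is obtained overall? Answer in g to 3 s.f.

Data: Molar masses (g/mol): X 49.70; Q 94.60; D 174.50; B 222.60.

Step 1:
n(X) = 877.0 / 49.70 = 17.65 mol
n(Q) = 1060 / 94.60 = 11.21 mol
n/ν for X = 17.65/2 = 8.825
n/ν for Q = 11.21/2 = 5.605
Smallest n/ν is Q → limiting reagent.
n(Z) produced = (3/2) × 11.21 = 16.82 mol
Step 2:
n(Z) available = 16.82 mol
n(D) = 3360 / 174.50 = 19.26 mol
n/ν for Z = 16.82/1 = 16.82
n/ν for D = 19.26/2 = 9.630
Smallest n/ν is D → limiting reagent.
n(B) = (2/2) × 19.26 = 19.26 mol
mass = 19.26 × 222.60 = 4287 g

4290 g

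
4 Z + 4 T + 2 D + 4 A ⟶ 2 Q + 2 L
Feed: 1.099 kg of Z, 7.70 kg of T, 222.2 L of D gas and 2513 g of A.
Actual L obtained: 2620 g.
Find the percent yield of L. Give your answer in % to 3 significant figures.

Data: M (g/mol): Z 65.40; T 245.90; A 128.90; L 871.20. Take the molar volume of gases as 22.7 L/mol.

n(Z) = 1.099×1000 / 65.40 = 16.80 mol
n(T) = 7.700×1000 / 245.90 = 31.31 mol
n(D) = 222.2 / 22.7 = 9.789 mol
n(A) = 2513 / 128.90 = 19.50 mol
n/ν for Z = 16.80/4 = 4.200
n/ν for T = 31.31/4 = 7.828
n/ν for D = 9.789/2 = 4.895
n/ν for A = 19.50/4 = 4.875
Smallest n/ν is Z → limiting reagent.
theoretical n(L) = (2/4) × 16.80 = 8.400 mol → 7318 g
% yield = 2620 / 7318 × 100 = 35.80 %

35.8 %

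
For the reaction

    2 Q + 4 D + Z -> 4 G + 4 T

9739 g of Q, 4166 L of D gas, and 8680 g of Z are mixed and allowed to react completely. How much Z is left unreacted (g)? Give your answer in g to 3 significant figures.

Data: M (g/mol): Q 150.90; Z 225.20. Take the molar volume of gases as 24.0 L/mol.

1410 g

n(Q) = 9739 / 150.90 = 64.54 mol
n(D) = 4166 / 24.0 = 173.6 mol
n(Z) = 8680 / 225.20 = 38.54 mol
n/ν for Q = 64.54/2 = 32.27
n/ν for D = 173.6/4 = 43.40
n/ν for Z = 38.54/1 = 38.54
Smallest n/ν is Q → limiting reagent.
Z consumed = (1/2) × 64.54 = 32.27 mol
Z remaining = 38.54 − 32.27 = 6.270 mol
mass = 6.270 × 225.20 = 1412 g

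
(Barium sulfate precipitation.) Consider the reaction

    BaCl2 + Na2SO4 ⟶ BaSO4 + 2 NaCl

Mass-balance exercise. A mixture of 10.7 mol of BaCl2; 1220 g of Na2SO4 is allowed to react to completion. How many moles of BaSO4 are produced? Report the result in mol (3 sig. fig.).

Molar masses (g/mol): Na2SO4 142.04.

8.59 mol

n(BaCl2) = 10.70 mol
n(Na2SO4) = 1220 / 142.04 = 8.589 mol
n/ν for BaCl2 = 10.70/1 = 10.70
n/ν for Na2SO4 = 8.589/1 = 8.589
Smallest n/ν is Na2SO4 → limiting reagent.
n(BaSO4) = (1/1) × 8.589 = 8.589 mol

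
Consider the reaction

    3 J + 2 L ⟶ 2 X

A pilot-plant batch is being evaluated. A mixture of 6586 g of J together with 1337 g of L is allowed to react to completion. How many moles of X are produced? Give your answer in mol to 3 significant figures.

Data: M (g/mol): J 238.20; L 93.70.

14.3 mol

n(J) = 6586 / 238.20 = 27.65 mol
n(L) = 1337 / 93.70 = 14.27 mol
n/ν for J = 27.65/3 = 9.217
n/ν for L = 14.27/2 = 7.135
Smallest n/ν is L → limiting reagent.
n(X) = (2/2) × 14.27 = 14.27 mol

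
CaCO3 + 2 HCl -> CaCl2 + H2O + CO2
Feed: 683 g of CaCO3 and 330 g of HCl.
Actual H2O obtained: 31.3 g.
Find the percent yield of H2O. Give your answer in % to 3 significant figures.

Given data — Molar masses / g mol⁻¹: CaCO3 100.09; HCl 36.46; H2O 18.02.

n(CaCO3) = 683.0 / 100.09 = 6.824 mol
n(HCl) = 330.0 / 36.46 = 9.051 mol
n/ν for CaCO3 = 6.824/1 = 6.824
n/ν for HCl = 9.051/2 = 4.526
Smallest n/ν is HCl → limiting reagent.
theoretical n(H2O) = (1/2) × 9.051 = 4.526 mol → 81.56 g
% yield = 31.3 / 81.56 × 100 = 38.38 %

38.4 %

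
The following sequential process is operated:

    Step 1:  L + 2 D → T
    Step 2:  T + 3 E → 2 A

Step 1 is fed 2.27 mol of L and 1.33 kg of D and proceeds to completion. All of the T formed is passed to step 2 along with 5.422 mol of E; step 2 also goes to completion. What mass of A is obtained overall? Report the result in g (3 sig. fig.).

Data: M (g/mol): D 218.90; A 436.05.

Step 1:
n(L) = 2.270 mol
n(D) = 1.330×1000 / 218.90 = 6.076 mol
n/ν for L = 2.270/1 = 2.270
n/ν for D = 6.076/2 = 3.038
Smallest n/ν is L → limiting reagent.
n(T) produced = (1/1) × 2.270 = 2.270 mol
Step 2:
n(T) available = 2.270 mol
n(E) = 5.422 mol
n/ν for T = 2.270/1 = 2.270
n/ν for E = 5.422/3 = 1.807
Smallest n/ν is E → limiting reagent.
n(A) = (2/3) × 5.422 = 3.615 mol
mass = 3.615 × 436.05 = 1576 g

1580 g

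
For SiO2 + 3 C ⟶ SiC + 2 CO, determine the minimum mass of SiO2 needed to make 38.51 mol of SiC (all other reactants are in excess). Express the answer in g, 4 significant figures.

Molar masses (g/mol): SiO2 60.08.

n(SiC) = 38.51 mol
n(SiO2) = (1/1) × 38.51 = 38.51 mol
mass = 38.51 × 60.08 = 2314 g

2314 g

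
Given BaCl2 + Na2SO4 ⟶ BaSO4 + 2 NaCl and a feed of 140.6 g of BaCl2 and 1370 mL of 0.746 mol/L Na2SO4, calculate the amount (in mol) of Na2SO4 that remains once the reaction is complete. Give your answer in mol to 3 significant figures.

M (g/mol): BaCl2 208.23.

0.347 mol

n(BaCl2) = 140.6 / 208.23 = 0.6752 mol
n(Na2SO4) = 0.746 × 1370/1000 = 1.022 mol
n/ν for BaCl2 = 0.6752/1 = 0.6752
n/ν for Na2SO4 = 1.022/1 = 1.022
Smallest n/ν is BaCl2 → limiting reagent.
Na2SO4 consumed = (1/1) × 0.6752 = 0.6752 mol
Na2SO4 remaining = 1.022 − 0.6752 = 0.3468 mol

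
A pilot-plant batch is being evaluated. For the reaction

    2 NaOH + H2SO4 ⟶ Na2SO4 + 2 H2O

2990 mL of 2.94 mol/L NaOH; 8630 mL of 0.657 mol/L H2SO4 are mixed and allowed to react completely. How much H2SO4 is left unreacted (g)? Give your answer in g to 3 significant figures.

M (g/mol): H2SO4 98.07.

n(NaOH) = 2.94 × 2990/1000 = 8.791 mol
n(H2SO4) = 0.657 × 8630/1000 = 5.670 mol
n/ν for NaOH = 8.791/2 = 4.396
n/ν for H2SO4 = 5.670/1 = 5.670
Smallest n/ν is NaOH → limiting reagent.
H2SO4 consumed = (1/2) × 8.791 = 4.396 mol
H2SO4 remaining = 5.670 − 4.396 = 1.274 mol
mass = 1.274 × 98.07 = 124.9 g

125 g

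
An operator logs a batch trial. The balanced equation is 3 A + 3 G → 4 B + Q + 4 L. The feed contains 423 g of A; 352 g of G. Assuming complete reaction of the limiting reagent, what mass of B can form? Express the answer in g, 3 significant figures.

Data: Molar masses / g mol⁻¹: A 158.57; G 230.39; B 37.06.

75.5 g

n(A) = 423.0 / 158.57 = 2.668 mol
n(G) = 352.0 / 230.39 = 1.528 mol
n/ν for A = 2.668/3 = 0.8893
n/ν for G = 1.528/3 = 0.5093
Smallest n/ν is G → limiting reagent.
n(B) = (4/3) × 1.528 = 2.037 mol
mass = 2.037 × 37.06 = 75.49 g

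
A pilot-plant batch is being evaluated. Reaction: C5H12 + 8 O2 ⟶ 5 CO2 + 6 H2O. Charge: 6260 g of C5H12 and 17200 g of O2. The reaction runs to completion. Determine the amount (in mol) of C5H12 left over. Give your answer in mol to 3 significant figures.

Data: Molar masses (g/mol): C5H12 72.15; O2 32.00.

n(C5H12) = 6260 / 72.15 = 86.76 mol
n(O2) = 17200 / 32.00 = 537.5 mol
n/ν for C5H12 = 86.76/1 = 86.76
n/ν for O2 = 537.5/8 = 67.19
Smallest n/ν is O2 → limiting reagent.
C5H12 consumed = (1/8) × 537.5 = 67.19 mol
C5H12 remaining = 86.76 − 67.19 = 19.57 mol

19.6 mol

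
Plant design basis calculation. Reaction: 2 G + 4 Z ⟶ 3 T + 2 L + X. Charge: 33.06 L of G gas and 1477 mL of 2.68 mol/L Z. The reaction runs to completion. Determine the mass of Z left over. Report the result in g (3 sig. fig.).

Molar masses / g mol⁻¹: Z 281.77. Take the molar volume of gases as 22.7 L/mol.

n(G) = 33.06 / 22.7 = 1.456 mol
n(Z) = 2.68 × 1477/1000 = 3.958 mol
n/ν for G = 1.456/2 = 0.7280
n/ν for Z = 3.958/4 = 0.9895
Smallest n/ν is G → limiting reagent.
Z consumed = (4/2) × 1.456 = 2.912 mol
Z remaining = 3.958 − 2.912 = 1.046 mol
mass = 1.046 × 281.77 = 294.7 g

295 g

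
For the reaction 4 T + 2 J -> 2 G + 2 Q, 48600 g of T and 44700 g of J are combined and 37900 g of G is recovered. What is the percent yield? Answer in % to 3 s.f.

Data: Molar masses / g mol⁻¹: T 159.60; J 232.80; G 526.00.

47.3 %

n(T) = 48600 / 159.60 = 304.5 mol
n(J) = 44700 / 232.80 = 192.0 mol
n/ν → T: 76.13, J: 96.00; T is limiting.
theoretical n(G) = (2/4) × 304.5 = 152.3 mol → 80110 g
% yield = 37900 / 80110 × 100 = 47.31 %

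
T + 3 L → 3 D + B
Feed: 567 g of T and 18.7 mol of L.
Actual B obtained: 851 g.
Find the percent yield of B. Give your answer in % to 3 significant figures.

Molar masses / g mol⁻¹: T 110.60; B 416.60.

n(T) = 567.0 / 110.60 = 5.127 mol
n(L) = 18.70 mol
n/ν for T = 5.127/1 = 5.127
n/ν for L = 18.70/3 = 6.233
Smallest n/ν is T → limiting reagent.
theoretical n(B) = (1/1) × 5.127 = 5.127 mol → 2136 g
% yield = 851 / 2136 × 100 = 39.84 %

39.8 %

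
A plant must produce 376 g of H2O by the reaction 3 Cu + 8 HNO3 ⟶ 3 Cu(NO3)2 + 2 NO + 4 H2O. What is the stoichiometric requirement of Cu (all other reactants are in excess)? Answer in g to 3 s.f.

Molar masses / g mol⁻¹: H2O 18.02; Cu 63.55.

n(H2O) = 376 / 18.02 = 20.87 mol
n(Cu) = (3/4) × 20.87 = 15.65 mol
mass = 15.65 × 63.55 = 994.6 g

995 g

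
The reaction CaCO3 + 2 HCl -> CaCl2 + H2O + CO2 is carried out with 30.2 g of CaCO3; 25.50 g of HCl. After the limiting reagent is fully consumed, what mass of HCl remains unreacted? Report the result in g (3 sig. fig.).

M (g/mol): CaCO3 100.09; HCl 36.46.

3.50 g

n(CaCO3) = 30.20 / 100.09 = 0.3017 mol
n(HCl) = 25.50 / 36.46 = 0.6994 mol
n/ν for CaCO3 = 0.3017/1 = 0.3017
n/ν for HCl = 0.6994/2 = 0.3497
Smallest n/ν is CaCO3 → limiting reagent.
HCl consumed = (2/1) × 0.3017 = 0.6034 mol
HCl remaining = 0.6994 − 0.6034 = 0.09600 mol
mass = 0.09600 × 36.46 = 3.500 g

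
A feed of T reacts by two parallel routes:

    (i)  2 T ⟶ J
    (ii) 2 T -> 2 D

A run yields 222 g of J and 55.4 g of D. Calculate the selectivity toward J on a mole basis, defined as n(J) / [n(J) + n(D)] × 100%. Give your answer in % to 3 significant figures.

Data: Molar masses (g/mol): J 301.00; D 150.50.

n(J) = 222 / 301.00 = 0.7375 mol
n(D) = 55.4 / 150.50 = 0.3681 mol
selectivity = 0.7375/(0.7375+0.3681) × 100 = 66.71 %

66.7 %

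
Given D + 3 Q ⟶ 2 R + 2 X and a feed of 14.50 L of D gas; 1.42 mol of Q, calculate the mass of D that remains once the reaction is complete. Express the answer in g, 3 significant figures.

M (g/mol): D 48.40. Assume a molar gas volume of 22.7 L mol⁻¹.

n(D) = 14.50 / 22.7 = 0.6388 mol
n(Q) = 1.420 mol
n/ν for D = 0.6388/1 = 0.6388
n/ν for Q = 1.420/3 = 0.4733
Smallest n/ν is Q → limiting reagent.
D consumed = (1/3) × 1.420 = 0.4733 mol
D remaining = 0.6388 − 0.4733 = 0.1655 mol
mass = 0.1655 × 48.40 = 8.010 g

8.01 g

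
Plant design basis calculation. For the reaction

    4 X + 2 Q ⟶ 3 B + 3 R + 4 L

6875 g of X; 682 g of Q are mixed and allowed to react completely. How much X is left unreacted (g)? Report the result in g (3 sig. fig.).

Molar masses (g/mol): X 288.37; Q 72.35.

1440 g

n(X) = 6875 / 288.37 = 23.84 mol
n(Q) = 682.0 / 72.35 = 9.426 mol
n/ν → X: 5.960, Q: 4.713; Q is limiting.
X consumed = (4/2) × 9.426 = 18.85 mol
X remaining = 23.84 − 18.85 = 4.990 mol
mass = 4.990 × 288.37 = 1439 g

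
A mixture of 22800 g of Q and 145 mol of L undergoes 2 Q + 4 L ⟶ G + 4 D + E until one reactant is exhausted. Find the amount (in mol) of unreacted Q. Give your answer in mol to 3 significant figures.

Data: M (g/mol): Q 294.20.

n(Q) = 22800 / 294.20 = 77.50 mol
n(L) = 145.0 mol
n/ν for Q = 77.50/2 = 38.75
n/ν for L = 145.0/4 = 36.25
Smallest n/ν is L → limiting reagent.
Q consumed = (2/4) × 145.0 = 72.50 mol
Q remaining = 77.50 − 72.50 = 5.000 mol

5.00 mol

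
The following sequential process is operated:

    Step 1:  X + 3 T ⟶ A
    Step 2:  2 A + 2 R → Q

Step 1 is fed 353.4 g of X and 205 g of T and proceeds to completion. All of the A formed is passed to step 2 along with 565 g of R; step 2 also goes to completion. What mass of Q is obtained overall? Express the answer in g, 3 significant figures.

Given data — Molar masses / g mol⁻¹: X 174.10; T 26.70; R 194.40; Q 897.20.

911 g

Step 1:
n(X) = 353.4 / 174.10 = 2.030 mol
n(T) = 205.0 / 26.70 = 7.678 mol
n/ν for X = 2.030/1 = 2.030
n/ν for T = 7.678/3 = 2.559
Smallest n/ν is X → limiting reagent.
n(A) produced = (1/1) × 2.030 = 2.030 mol
Step 2:
n(A) available = 2.030 mol
n(R) = 565.0 / 194.40 = 2.906 mol
n/ν for A = 2.030/2 = 1.015
n/ν for R = 2.906/2 = 1.453
Smallest n/ν is A → limiting reagent.
n(Q) = (1/2) × 2.030 = 1.015 mol
mass = 1.015 × 897.20 = 910.7 g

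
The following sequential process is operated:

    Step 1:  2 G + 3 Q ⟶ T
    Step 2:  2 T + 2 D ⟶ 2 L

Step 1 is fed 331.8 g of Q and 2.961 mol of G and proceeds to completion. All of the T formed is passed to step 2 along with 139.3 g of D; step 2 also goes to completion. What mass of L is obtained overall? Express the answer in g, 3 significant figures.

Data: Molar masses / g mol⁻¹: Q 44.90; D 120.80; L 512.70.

591 g

Step 1:
n(Q) = 331.8 / 44.90 = 7.390 mol
n(G) = 2.961 mol
n/ν for Q = 7.390/3 = 2.463
n/ν for G = 2.961/2 = 1.481
Smallest n/ν is G → limiting reagent.
n(T) produced = (1/2) × 2.961 = 1.481 mol
Step 2:
n(T) available = 1.481 mol
n(D) = 139.3 / 120.80 = 1.153 mol
n/ν for T = 1.481/2 = 0.7405
n/ν for D = 1.153/2 = 0.5765
Smallest n/ν is D → limiting reagent.
n(L) = (2/2) × 1.153 = 1.153 mol
mass = 1.153 × 512.70 = 591.1 g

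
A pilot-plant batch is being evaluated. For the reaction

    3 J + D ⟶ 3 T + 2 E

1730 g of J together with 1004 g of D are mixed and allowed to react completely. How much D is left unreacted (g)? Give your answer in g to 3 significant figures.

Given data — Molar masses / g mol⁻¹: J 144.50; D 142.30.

n(J) = 1730 / 144.50 = 11.97 mol
n(D) = 1004 / 142.30 = 7.056 mol
n/ν for J = 11.97/3 = 3.990
n/ν for D = 7.056/1 = 7.056
Smallest n/ν is J → limiting reagent.
D consumed = (1/3) × 11.97 = 3.990 mol
D remaining = 7.056 − 3.990 = 3.066 mol
mass = 3.066 × 142.30 = 436.3 g

436 g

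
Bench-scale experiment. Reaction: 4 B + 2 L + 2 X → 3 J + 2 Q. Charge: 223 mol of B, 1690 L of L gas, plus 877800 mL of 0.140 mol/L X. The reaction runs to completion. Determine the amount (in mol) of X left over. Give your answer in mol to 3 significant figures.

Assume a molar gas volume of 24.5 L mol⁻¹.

n(B) = 223.0 mol
n(L) = 1690 / 24.5 = 68.98 mol
n(X) = 0.140 × 877800/1000 = 122.9 mol
n/ν for B = 223.0/4 = 55.75
n/ν for L = 68.98/2 = 34.49
n/ν for X = 122.9/2 = 61.45
Smallest n/ν is L → limiting reagent.
X consumed = (2/2) × 68.98 = 68.98 mol
X remaining = 122.9 − 68.98 = 53.92 mol

53.9 mol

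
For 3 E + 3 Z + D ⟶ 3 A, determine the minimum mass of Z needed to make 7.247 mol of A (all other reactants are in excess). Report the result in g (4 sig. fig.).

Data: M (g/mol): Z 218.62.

1584 g

n(A) = 7.247 mol
n(Z) = (3/3) × 7.247 = 7.247 mol
mass = 7.247 × 218.62 = 1584 g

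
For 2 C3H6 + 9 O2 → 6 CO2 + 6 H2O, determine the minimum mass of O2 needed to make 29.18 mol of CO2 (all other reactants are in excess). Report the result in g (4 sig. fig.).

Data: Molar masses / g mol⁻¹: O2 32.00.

1401 g

n(CO2) = 29.18 mol
n(O2) = (9/6) × 29.18 = 43.77 mol
mass = 43.77 × 32.00 = 1401 g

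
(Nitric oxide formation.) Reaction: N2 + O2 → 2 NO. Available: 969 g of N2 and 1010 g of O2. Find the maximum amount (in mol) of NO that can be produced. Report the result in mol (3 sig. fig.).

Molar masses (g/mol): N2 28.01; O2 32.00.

63.1 mol

n(N2) = 969.0 / 28.01 = 34.59 mol
n(O2) = 1010 / 32.00 = 31.56 mol
n/ν for N2 = 34.59/1 = 34.59
n/ν for O2 = 31.56/1 = 31.56
Smallest n/ν is O2 → limiting reagent.
n(NO) = (2/1) × 31.56 = 63.12 mol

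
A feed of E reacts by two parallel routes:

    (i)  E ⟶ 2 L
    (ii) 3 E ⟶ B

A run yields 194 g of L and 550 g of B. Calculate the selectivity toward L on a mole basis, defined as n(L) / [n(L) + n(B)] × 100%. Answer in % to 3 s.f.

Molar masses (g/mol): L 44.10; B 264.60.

67.9 %

n(L) = 194 / 44.10 = 4.399 mol
n(B) = 550 / 264.60 = 2.079 mol
selectivity = 4.399/(4.399+2.079) × 100 = 67.91 %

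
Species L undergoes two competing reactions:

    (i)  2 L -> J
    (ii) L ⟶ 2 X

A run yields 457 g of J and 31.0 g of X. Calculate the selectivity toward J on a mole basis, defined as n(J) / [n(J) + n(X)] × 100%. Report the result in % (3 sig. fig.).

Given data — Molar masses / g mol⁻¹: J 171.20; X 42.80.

n(J) = 457 / 171.20 = 2.669 mol
n(X) = 31.0 / 42.80 = 0.7243 mol
selectivity = 2.669/(2.669+0.7243) × 100 = 78.65 %

78.7 %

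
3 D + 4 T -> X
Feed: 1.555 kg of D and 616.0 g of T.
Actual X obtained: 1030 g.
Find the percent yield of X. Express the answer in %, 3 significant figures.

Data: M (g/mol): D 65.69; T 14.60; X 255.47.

51.1 %

n(D) = 1.555×1000 / 65.69 = 23.67 mol
n(T) = 616.0 / 14.60 = 42.19 mol
n/ν for D = 23.67/3 = 7.890
n/ν for T = 42.19/4 = 10.55
Smallest n/ν is D → limiting reagent.
theoretical n(X) = (1/3) × 23.67 = 7.890 mol → 2016 g
% yield = 1030 / 2016 × 100 = 51.09 %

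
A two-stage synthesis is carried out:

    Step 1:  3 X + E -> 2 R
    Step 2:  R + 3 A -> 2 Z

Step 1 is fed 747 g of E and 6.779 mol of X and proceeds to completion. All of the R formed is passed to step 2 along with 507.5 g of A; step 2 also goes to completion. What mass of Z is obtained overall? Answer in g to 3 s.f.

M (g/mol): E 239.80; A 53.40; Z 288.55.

1830 g

Step 1:
n(E) = 747.0 / 239.80 = 3.115 mol
n(X) = 6.779 mol
n/ν → E: 3.115, X: 2.260; X is limiting.
n(R) produced = (2/3) × 6.779 = 4.519 mol
Step 2:
n(R) available = 4.519 mol
n(A) = 507.5 / 53.40 = 9.504 mol
n/ν → R: 4.519, A: 3.168; A is limiting.
n(Z) = (2/3) × 9.504 = 6.336 mol
mass = 6.336 × 288.55 = 1828 g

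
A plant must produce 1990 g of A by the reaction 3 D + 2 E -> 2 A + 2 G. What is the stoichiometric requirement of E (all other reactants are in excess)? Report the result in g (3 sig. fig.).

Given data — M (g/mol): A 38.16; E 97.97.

5110 g

n(A) = 1990 / 38.16 = 52.15 mol
n(E) = (2/2) × 52.15 = 52.15 mol
mass = 52.15 × 97.97 = 5109 g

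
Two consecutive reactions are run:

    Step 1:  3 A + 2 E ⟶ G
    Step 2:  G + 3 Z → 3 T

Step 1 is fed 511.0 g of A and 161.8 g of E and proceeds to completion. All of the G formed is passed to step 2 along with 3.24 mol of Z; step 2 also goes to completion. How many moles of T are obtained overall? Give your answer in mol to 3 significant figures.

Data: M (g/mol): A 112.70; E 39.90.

3.24 mol

Step 1:
n(A) = 511.0 / 112.70 = 4.534 mol
n(E) = 161.8 / 39.90 = 4.055 mol
n/ν → A: 1.511, E: 2.028; A is limiting.
n(G) produced = (1/3) × 4.534 = 1.511 mol
Step 2:
n(G) available = 1.511 mol
n(Z) = 3.240 mol
n/ν → G: 1.511, Z: 1.080; Z is limiting.
n(T) = (3/3) × 3.240 = 3.240 mol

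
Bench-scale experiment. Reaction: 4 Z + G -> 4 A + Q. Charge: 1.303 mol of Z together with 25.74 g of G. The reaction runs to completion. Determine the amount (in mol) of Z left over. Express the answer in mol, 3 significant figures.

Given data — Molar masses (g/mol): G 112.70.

0.389 mol

n(Z) = 1.303 mol
n(G) = 25.74 / 112.70 = 0.2284 mol
n/ν for Z = 1.303/4 = 0.3258
n/ν for G = 0.2284/1 = 0.2284
Smallest n/ν is G → limiting reagent.
Z consumed = (4/1) × 0.2284 = 0.9136 mol
Z remaining = 1.303 − 0.9136 = 0.3894 mol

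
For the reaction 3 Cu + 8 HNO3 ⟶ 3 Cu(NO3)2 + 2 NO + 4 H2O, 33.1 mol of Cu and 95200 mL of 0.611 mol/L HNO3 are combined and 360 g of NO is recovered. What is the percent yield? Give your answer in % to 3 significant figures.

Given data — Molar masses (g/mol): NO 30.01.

n(Cu) = 33.10 mol
n(HNO3) = 0.611 × 95200/1000 = 58.17 mol
n/ν for Cu = 33.10/3 = 11.03
n/ν for HNO3 = 58.17/8 = 7.271
Smallest n/ν is HNO3 → limiting reagent.
theoretical n(NO) = (2/8) × 58.17 = 14.54 mol → 436.3 g
% yield = 360 / 436.3 × 100 = 82.51 %

82.5 %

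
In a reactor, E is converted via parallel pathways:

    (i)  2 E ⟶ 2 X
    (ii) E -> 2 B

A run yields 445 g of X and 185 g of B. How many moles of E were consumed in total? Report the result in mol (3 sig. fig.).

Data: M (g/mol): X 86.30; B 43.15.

n(X) = 445 / 86.30 = 5.156 mol
n(B) = 185 / 43.15 = 4.287 mol
n(E) via (i) = (2/2)×5.156 = 5.156 mol
n(E) via (ii) = (1/2)×4.287 = 2.144 mol
total n(E) = 5.156 + 2.144 = 7.300 mol

7.30 mol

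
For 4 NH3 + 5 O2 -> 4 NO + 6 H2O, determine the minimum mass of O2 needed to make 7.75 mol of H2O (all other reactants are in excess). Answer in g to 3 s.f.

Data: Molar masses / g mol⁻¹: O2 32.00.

207 g

n(H2O) = 7.750 mol
n(O2) = (5/6) × 7.750 = 6.458 mol
mass = 6.458 × 32.00 = 206.7 g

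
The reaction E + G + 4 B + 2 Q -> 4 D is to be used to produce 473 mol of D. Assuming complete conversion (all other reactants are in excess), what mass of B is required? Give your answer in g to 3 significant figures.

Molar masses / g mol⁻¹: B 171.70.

81200 g

n(D) = 473.0 mol
n(B) = (4/4) × 473.0 = 473.0 mol
mass = 473.0 × 171.70 = 81210 g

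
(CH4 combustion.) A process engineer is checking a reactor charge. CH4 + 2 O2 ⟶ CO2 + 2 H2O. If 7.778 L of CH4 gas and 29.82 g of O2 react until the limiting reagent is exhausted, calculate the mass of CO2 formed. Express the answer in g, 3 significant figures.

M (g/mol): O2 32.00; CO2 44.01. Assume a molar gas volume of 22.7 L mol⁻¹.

n(CH4) = 7.778 / 22.7 = 0.3426 mol
n(O2) = 29.82 / 32.00 = 0.9319 mol
n/ν for CH4 = 0.3426/1 = 0.3426
n/ν for O2 = 0.9319/2 = 0.4660
Smallest n/ν is CH4 → limiting reagent.
n(CO2) = (1/1) × 0.3426 = 0.3426 mol
mass = 0.3426 × 44.01 = 15.08 g

15.1 g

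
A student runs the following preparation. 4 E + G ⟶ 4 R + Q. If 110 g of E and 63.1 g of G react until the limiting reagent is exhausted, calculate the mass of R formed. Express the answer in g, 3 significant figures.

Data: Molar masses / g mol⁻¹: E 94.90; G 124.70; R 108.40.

n(E) = 110.0 / 94.90 = 1.159 mol
n(G) = 63.10 / 124.70 = 0.5060 mol
n/ν for E = 1.159/4 = 0.2898
n/ν for G = 0.5060/1 = 0.5060
Smallest n/ν is E → limiting reagent.
n(R) = (4/4) × 1.159 = 1.159 mol
mass = 1.159 × 108.40 = 125.6 g

126 g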